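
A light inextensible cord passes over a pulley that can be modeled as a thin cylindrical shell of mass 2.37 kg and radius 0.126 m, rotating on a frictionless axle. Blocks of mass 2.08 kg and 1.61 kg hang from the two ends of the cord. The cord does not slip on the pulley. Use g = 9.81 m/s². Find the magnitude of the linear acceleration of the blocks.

a ≈ 0.761 m/s²

I = MR² = (2.37)(0.126)² = 0.03763 kg·m².
Heavier block: m₁g − T₁ = m₁a. Lighter block: T₂ − m₂g = m₂a.
Pulley: (T₁ − T₂)R = Iα = I(a/R), so T₁ − T₂ = (I/R²)a = 1·M_p a = 2.370·a.
Adding the three: (m₁ − m₂)g = (m₁ + m₂ + 2.370)a, so a = (2.08 − 1.61)(9.81)/(2.08 + 1.61 + 2.370) = 0.7608 m/s².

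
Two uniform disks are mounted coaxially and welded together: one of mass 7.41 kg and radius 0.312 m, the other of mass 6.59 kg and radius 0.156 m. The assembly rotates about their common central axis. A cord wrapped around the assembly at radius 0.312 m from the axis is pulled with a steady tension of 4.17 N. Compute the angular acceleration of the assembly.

I = ½M₁R₁² + ½M₂R₂² = ½(7.41)(0.312)² + ½(6.59)(0.156)² = 0.4408 kg·m².
τ = F r = (4.17)(0.312) = 1.301 N·m.
α = τ/I = 1.301/0.4408 = 2.951 rad/s².

α ≈ 2.95 rad/s²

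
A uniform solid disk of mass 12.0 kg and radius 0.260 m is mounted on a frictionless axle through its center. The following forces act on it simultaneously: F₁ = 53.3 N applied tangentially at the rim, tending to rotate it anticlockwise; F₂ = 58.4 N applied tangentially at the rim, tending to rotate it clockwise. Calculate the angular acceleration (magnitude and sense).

α ≈ 3.27 rad/s², clockwise

I = ½MR² = (1/2)(12.0)(0.260)² = 0.4056 kg·m².
Taking anticlockwise as positive: τ₁ = +(53.3)(0.260) = +13.86 N·m; τ₂ = −(58.4)(0.260) = −15.18 N·m.
Net torque τ = -1.326 N·m.
α = τ/I = -1.326/0.4056 = -3.269 rad/s².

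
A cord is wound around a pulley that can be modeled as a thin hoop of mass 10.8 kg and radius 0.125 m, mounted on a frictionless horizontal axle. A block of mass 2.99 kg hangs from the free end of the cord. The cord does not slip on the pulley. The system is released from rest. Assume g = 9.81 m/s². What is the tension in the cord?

T ≈ 23.0 N

I = MR² = (10.8)(0.125)² = 0.1688 kg·m².
Block: mg − T = ma. Pulley: TR = Iα. No-slip: a = αR, so T = (I/R²)a = 10.80·a.
Then mg = (m + 10.80)a, so a = (2.99)(9.81)/(2.99 + 10.80) = 2.127 m/s².
T = 10.80·a = 22.97 N.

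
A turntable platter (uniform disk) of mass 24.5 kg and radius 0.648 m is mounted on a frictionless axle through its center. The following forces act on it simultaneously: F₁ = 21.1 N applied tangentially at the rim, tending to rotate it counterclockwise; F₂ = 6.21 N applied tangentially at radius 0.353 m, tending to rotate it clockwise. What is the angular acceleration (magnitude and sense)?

I = ½MR² = (1/2)(24.5)(0.648)² = 5.144 kg·m².
Taking counterclockwise as positive: τ₁ = +(21.1)(0.648) = +13.67 N·m; τ₂ = −(6.21)(0.353) = −2.192 N·m.
Net torque τ = 11.48 N·m.
α = τ/I = 11.48/5.144 = 2.232 rad/s².

α ≈ 2.23 rad/s², counterclockwise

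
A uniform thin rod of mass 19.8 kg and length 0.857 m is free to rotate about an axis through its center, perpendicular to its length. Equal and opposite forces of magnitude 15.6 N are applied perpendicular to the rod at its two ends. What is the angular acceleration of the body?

I = (1/12)ML² = (1/12)(19.8)(0.857)² = 1.212 kg·m².
The couple gives τ = F·(L/2) + F·(L/2) = F L = (15.6)(0.857) = 13.37 N·m.
Newton's second law for rotation, τ = Iα, gives α = τ/I = 13.37/1.212 = 11.03 rad/s².

α ≈ 11.0 rad/s²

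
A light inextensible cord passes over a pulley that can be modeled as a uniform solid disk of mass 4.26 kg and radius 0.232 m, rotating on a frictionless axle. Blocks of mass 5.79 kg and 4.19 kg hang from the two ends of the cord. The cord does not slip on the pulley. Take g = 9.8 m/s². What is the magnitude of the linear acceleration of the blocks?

I = ½MR² = (1/2)(4.26)(0.232)² = 0.1146 kg·m².
Heavier block: m₁g − T₁ = m₁a. Lighter block: T₂ − m₂g = m₂a.
Pulley: (T₁ − T₂)R = Iα = I(a/R), so T₁ − T₂ = (I/R²)a = (1/2)M_p a = 2.130·a.
Adding the three: (m₁ − m₂)g = (m₁ + m₂ + 2.130)a, so a = (5.79 − 4.19)(9.8)/(5.79 + 4.19 + 2.130) = 1.295 m/s².

a ≈ 1.29 m/s²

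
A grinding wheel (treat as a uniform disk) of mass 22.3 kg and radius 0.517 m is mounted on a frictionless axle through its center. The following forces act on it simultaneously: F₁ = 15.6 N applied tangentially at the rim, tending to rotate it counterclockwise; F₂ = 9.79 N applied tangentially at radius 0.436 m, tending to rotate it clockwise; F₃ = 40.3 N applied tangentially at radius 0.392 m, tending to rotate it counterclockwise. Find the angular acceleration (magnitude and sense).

α ≈ 6.57 rad/s², counterclockwise

I = ½MR² = (1/2)(22.3)(0.517)² = 2.980 kg·m².
Taking counterclockwise as positive: τ₁ = +(15.6)(0.517) = +8.065 N·m; τ₂ = −(9.79)(0.436) = −4.268 N·m; τ₃ = +(40.3)(0.392) = +15.80 N·m.
Net torque τ = 19.59 N·m.
α = τ/I = 19.59/2.980 = 6.575 rad/s².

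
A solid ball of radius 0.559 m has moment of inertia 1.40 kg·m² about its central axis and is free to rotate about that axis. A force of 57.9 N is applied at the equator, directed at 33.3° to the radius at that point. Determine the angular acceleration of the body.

α ≈ 12.7 rad/s²

Only the tangential component produces torque: τ = F R sinθ = (57.9)(0.559) sin 33.3° = 17.77 N·m.
Newton's second law for rotation, τ = Iα, gives α = τ/I = 17.77/1.400 = 12.69 rad/s².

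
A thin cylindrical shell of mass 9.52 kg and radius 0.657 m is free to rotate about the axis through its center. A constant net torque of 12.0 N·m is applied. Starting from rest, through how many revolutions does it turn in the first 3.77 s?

I = MR² = (9.52)(0.657)² = 4.109 kg·m².
α = τ/I = 12.0/4.109 = 2.920 rad/s².
θ = ½αt² = ½(2.920)(3.77)² = 20.75 rad.
Revolutions = θ/(2π) = 3.303.

≈ 3.30 revolutions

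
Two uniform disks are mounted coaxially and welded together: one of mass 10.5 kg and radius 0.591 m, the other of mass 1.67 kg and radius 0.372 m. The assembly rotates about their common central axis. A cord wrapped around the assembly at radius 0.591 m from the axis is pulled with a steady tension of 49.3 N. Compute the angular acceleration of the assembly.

I = ½M₁R₁² + ½M₂R₂² = ½(10.5)(0.591)² + ½(1.67)(0.372)² = 1.949 kg·m².
τ = F r = (49.3)(0.591) = 29.14 N·m.
α = τ/I = 29.14/1.949 = 14.95 rad/s².

α ≈ 14.9 rad/s²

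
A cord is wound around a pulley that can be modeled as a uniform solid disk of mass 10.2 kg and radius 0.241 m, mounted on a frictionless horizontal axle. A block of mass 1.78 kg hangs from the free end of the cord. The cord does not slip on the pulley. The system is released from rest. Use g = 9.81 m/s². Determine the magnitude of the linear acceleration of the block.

a ≈ 2.54 m/s²

I = ½MR² = (1/2)(10.2)(0.241)² = 0.2962 kg·m².
Block: mg − T = ma. Pulley: TR = Iα. No-slip: a = αR, so T = (I/R²)a = 5.100·a.
Then mg = (m + 5.100)a, so a = (1.78)(9.81)/(1.78 + 5.100) = 2.538 m/s².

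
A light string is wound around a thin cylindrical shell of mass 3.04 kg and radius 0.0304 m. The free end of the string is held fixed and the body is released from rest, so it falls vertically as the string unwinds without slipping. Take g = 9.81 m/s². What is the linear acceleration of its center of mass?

Translation: Mg − T = Ma. Rotation about the center: TR = Iα with I = MR².
With a = αR: T = (I/R²)a = M a, so Mg = (1 + 1.000)Ma.
a = g/(1 + 1.000) = 9.81/2.000 = 4.905 m/s².

a ≈ 4.91 m/s²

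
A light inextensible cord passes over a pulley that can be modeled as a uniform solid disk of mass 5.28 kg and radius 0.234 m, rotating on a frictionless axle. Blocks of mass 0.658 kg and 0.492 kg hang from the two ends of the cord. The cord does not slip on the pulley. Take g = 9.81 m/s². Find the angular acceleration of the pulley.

I = ½MR² = (1/2)(5.28)(0.234)² = 0.1446 kg·m².
Heavier block: m₁g − T₁ = m₁a. Lighter block: T₂ − m₂g = m₂a.
Pulley: (T₁ − T₂)R = Iα = I(a/R), so T₁ − T₂ = (I/R²)a = (1/2)M_p a = 2.640·a.
Adding the three: (m₁ − m₂)g = (m₁ + m₂ + 2.640)a, so a = (0.658 − 0.492)(9.81)/(0.658 + 0.492 + 2.640) = 0.4297 m/s².
α = a/R = 0.4297/0.234 = 1.836 rad/s².

α ≈ 1.84 rad/s²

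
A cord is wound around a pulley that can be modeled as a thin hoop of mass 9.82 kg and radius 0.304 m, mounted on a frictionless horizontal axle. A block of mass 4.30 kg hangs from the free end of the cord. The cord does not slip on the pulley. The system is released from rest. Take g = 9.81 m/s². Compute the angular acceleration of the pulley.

I = MR² = (9.82)(0.304)² = 0.9075 kg·m².
Block: mg − T = ma. Pulley: TR = Iα. No-slip: a = αR, so T = (I/R²)a = 9.820·a.
Then mg = (m + 9.820)a, so a = (4.30)(9.81)/(4.30 + 9.820) = 2.987 m/s².
α = a/R = 2.987/0.304 = 9.827 rad/s².

α ≈ 9.83 rad/s²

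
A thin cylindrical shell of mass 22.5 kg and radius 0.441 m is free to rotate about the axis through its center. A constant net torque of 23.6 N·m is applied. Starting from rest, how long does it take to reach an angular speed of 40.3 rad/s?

t ≈ 7.47 s

I = MR² = (22.5)(0.441)² = 4.376 kg·m².
α = τ/I = 23.6/4.376 = 5.393 rad/s².
ω = αt ⇒ t = ω/α = 40.3/5.393 = 7.472 s.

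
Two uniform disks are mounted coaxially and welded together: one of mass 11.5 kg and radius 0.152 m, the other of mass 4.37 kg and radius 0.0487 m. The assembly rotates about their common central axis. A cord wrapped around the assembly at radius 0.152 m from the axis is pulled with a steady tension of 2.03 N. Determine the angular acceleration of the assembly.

α ≈ 2.24 rad/s²

I = ½M₁R₁² + ½M₂R₂² = ½(11.5)(0.152)² + ½(4.37)(0.0487)² = 0.1380 kg·m².
τ = F r = (2.03)(0.152) = 0.3086 N·m.
α = τ/I = 0.3086/0.1380 = 2.235 rad/s².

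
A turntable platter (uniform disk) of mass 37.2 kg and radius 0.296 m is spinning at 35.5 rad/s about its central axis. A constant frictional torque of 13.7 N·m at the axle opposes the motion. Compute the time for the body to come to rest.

t ≈ 4.22 s

I = ½MR² = (1/2)(37.2)(0.296)² = 1.630 kg·m².
The net torque has magnitude 13.7 N·m, opposing ω.
|α| = τ/I = 13.70/1.630 = 8.407 rad/s² (deceleration).
0 = ω₀ − |α|t ⇒ t = ω₀/|α| = 35.5/8.407 = 4.223 s.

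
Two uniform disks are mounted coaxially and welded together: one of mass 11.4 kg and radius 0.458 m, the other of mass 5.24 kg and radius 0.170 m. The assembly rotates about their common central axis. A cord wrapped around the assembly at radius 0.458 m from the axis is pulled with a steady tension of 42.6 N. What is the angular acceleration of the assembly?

I = ½M₁R₁² + ½M₂R₂² = ½(11.4)(0.458)² + ½(5.24)(0.170)² = 1.271 kg·m².
τ = F r = (42.6)(0.458) = 19.51 N·m.
α = τ/I = 19.51/1.271 = 15.35 rad/s².

α ≈ 15.3 rad/s²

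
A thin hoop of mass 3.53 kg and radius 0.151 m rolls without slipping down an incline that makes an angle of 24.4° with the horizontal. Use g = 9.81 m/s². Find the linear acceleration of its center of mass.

a ≈ 2.03 m/s²

Translation along the incline: Mg sinθ − f = Ma.
Rotation about the center: fR = Iα with I = MR². No-slip gives a = αR, so f = (I/R²)a = M a.
Substituting: Mg sinθ = (1 + 1.000)Ma, so a = g sinθ/(1 + 1.000) = (9.81) sin 24.4° / 2.000 = 2.026 m/s².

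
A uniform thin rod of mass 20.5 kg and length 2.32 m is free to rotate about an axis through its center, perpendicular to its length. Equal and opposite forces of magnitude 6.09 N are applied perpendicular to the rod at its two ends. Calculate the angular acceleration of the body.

α ≈ 1.54 rad/s²

I = (1/12)ML² = (1/12)(20.5)(2.32)² = 9.195 kg·m².
The couple gives τ = F·(L/2) + F·(L/2) = F L = (6.09)(2.32) = 14.13 N·m.
Newton's second law for rotation, τ = Iα, gives α = τ/I = 14.13/9.195 = 1.537 rad/s².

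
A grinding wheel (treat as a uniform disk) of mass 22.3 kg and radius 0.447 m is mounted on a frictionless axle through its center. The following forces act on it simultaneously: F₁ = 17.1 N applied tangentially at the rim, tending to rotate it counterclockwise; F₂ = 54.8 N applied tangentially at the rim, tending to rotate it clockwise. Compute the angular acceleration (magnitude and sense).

I = ½MR² = (1/2)(22.3)(0.447)² = 2.228 kg·m².
Taking counterclockwise as positive: τ₁ = +(17.1)(0.447) = +7.644 N·m; τ₂ = −(54.8)(0.447) = −24.50 N·m.
Net torque τ = -16.85 N·m.
α = τ/I = -16.85/2.228 = -7.564 rad/s².

α ≈ 7.56 rad/s², clockwise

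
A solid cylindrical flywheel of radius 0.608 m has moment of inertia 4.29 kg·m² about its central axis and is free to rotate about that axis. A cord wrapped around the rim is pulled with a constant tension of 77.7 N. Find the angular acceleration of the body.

α ≈ 11.0 rad/s²

τ = F R = (77.7)(0.608) = 47.24 N·m.
Newton's second law for rotation, τ = Iα, gives α = τ/I = 47.24/4.290 = 11.01 rad/s².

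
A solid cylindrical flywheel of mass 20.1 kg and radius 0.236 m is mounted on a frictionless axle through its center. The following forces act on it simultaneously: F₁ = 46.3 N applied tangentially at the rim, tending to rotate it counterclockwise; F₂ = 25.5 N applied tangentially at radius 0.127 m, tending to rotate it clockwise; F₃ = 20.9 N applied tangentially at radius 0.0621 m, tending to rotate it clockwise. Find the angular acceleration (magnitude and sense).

I = ½MR² = (1/2)(20.1)(0.236)² = 0.5597 kg·m².
Taking counterclockwise as positive: τ₁ = +(46.3)(0.236) = +10.93 N·m; τ₂ = −(25.5)(0.127) = −3.239 N·m; τ₃ = −(20.9)(0.0621) = −1.298 N·m.
Net torque τ = 6.390 N·m.
α = τ/I = 6.390/0.5597 = 11.42 rad/s².

α ≈ 11.4 rad/s², counterclockwise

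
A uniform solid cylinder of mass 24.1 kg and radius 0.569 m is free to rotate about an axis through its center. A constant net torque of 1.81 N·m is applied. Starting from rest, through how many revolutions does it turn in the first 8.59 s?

≈ 2.72 revolutions

I = ½MR² = (1/2)(24.1)(0.569)² = 3.901 kg·m².
α = τ/I = 1.81/3.901 = 0.4639 rad/s².
θ = ½αt² = ½(0.4639)(8.59)² = 17.12 rad.
Revolutions = θ/(2π) = 2.724.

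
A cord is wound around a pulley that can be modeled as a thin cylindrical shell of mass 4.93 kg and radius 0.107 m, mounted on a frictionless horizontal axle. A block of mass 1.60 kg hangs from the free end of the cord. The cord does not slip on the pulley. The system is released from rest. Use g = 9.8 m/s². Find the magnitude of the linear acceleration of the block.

I = MR² = (4.93)(0.107)² = 0.05644 kg·m².
Block: mg − T = ma. Pulley: TR = Iα. No-slip: a = αR, so T = (I/R²)a = 4.930·a.
Then mg = (m + 4.930)a, so a = (1.60)(9.8)/(1.60 + 4.930) = 2.401 m/s².

a ≈ 2.40 m/s²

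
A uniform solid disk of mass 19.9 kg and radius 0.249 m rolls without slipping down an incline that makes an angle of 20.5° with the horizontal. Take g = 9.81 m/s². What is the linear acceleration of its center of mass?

a ≈ 2.29 m/s²

Translation along the incline: Mg sinθ − f = Ma.
Rotation about the center: fR = Iα with I = ½MR². No-slip gives a = αR, so f = (I/R²)a = (1/2)M a.
Substituting: Mg sinθ = (1 + 0.5000)Ma, so a = g sinθ/(1 + 0.5000) = (9.81) sin 20.5° / 1.500 = 2.290 m/s².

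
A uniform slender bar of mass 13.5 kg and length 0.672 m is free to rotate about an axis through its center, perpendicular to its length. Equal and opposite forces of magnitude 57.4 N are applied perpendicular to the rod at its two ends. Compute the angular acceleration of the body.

α ≈ 75.9 rad/s²

I = (1/12)ML² = (1/12)(13.5)(0.672)² = 0.5080 kg·m².
The couple gives τ = F·(L/2) + F·(L/2) = F L = (57.4)(0.672) = 38.57 N·m.
Newton's second law for rotation, τ = Iα, gives α = τ/I = 38.57/0.5080 = 75.93 rad/s².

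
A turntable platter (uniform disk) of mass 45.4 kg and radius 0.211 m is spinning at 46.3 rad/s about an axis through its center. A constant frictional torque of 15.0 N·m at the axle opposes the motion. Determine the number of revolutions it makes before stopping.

≈ 11.5 revolutions

I = ½MR² = (1/2)(45.4)(0.211)² = 1.011 kg·m².
The net torque has magnitude 15.0 N·m, opposing ω.
|α| = τ/I = 15.00/1.011 = 14.84 rad/s² (deceleration).
ω² = ω₀² − 2|α|θ with ω = 0 ⇒ θ = ω₀²/(2|α|) = 72.22 rad = 11.49 rev.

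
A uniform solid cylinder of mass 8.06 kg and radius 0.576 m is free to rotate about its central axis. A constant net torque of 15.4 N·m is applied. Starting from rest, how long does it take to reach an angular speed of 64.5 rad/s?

I = ½MR² = (1/2)(8.06)(0.576)² = 1.337 kg·m².
α = τ/I = 15.4/1.337 = 11.52 rad/s².
ω = αt ⇒ t = ω/α = 64.5/11.52 = 5.600 s.

t ≈ 5.60 s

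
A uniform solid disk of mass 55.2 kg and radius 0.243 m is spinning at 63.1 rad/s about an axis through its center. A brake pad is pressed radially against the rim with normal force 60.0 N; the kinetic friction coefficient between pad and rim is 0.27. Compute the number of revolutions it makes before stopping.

I = ½MR² = (1/2)(55.2)(0.243)² = 1.630 kg·m².
Friction force f = μN = (0.27)(60.0) = 16.20 N at the rim; torque magnitude τ = fR = 3.937 N·m, opposing ω.
|α| = τ/I = 3.937/1.630 = 2.415 rad/s² (deceleration).
ω² = ω₀² − 2|α|θ with ω = 0 ⇒ θ = ω₀²/(2|α|) = 824.2 rad = 131.2 rev.

≈ 131 revolutions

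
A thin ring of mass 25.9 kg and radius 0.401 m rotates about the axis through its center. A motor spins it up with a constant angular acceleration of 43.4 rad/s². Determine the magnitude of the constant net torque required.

I = MR² = (25.9)(0.401)² = 4.165 kg·m².
τ = Iα = (4.165)(43.40) = 180.7 N·m.

τ ≈ 181 N·m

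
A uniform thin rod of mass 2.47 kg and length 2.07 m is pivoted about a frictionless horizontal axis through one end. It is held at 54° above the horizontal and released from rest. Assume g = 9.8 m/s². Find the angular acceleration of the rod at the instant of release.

About the pivot, I = (1/3)ML² = (1/3)(2.47)(2.07)² = 3.528 kg·m².
The weight acts at the center, a distance L/2 = 1.035 m from the pivot; τ = Mg(L/2) cos 54° = 14.73 N·m.
α = τ/I = 14.73/3.528 = 4.174 rad/s².

α ≈ 4.17 rad/s²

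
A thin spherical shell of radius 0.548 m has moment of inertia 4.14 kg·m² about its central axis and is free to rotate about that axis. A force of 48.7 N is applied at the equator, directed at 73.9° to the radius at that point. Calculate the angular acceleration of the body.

α ≈ 6.19 rad/s²

Only the tangential component produces torque: τ = F R sinθ = (48.7)(0.548) sin 73.9° = 25.64 N·m.
Newton's second law for rotation, τ = Iα, gives α = τ/I = 25.64/4.140 = 6.193 rad/s².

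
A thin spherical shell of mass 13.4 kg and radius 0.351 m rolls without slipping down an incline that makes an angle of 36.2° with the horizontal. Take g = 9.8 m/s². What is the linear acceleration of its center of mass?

a ≈ 3.47 m/s²

Translation along the incline: Mg sinθ − f = Ma.
Rotation about the center: fR = Iα with I = (2/3)MR². No-slip gives a = αR, so f = (I/R²)a = (2/3)M a.
Substituting: Mg sinθ = (1 + 0.6667)Ma, so a = g sinθ/(1 + 0.6667) = (9.8) sin 36.2° / 1.667 = 3.473 m/s².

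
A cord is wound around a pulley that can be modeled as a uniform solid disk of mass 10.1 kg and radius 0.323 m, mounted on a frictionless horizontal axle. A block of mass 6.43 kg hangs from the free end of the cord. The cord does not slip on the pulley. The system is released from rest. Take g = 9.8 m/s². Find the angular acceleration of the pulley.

I = ½MR² = (1/2)(10.1)(0.323)² = 0.5269 kg·m².
Block: mg − T = ma. Pulley: TR = Iα. No-slip: a = αR, so T = (I/R²)a = 5.050·a.
Then mg = (m + 5.050)a, so a = (6.43)(9.8)/(6.43 + 5.050) = 5.489 m/s².
α = a/R = 5.489/0.323 = 16.99 rad/s².

α ≈ 17.0 rad/s²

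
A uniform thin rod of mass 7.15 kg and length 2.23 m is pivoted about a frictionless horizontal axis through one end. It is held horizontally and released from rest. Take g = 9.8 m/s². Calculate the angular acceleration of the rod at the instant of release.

About the pivot, I = (1/3)ML² = (1/3)(7.15)(2.23)² = 11.85 kg·m².
The weight acts at the center, a distance L/2 = 1.115 m from the pivot; τ = Mg(L/2) = 78.13 N·m.
α = τ/I = 78.13/11.85 = 6.592 rad/s².

α ≈ 6.59 rad/s²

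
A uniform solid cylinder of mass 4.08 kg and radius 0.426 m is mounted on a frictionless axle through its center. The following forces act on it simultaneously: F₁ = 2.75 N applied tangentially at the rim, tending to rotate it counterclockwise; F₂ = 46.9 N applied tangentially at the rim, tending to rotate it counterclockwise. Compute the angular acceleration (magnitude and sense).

I = ½MR² = (1/2)(4.08)(0.426)² = 0.3702 kg·m².
Taking counterclockwise as positive: τ₁ = +(2.75)(0.426) = +1.171 N·m; τ₂ = +(46.9)(0.426) = +19.98 N·m.
Net torque τ = 21.15 N·m.
α = τ/I = 21.15/0.3702 = 57.13 rad/s².

α ≈ 57.1 rad/s², counterclockwise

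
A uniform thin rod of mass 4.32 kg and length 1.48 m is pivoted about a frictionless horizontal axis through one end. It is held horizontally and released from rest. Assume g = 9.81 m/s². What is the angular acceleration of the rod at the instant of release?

α ≈ 9.94 rad/s²

About the pivot, I = (1/3)ML² = (1/3)(4.32)(1.48)² = 3.154 kg·m².
The weight acts at the center, a distance L/2 = 0.7400 m from the pivot; τ = Mg(L/2) = 31.36 N·m.
α = τ/I = 31.36/3.154 = 9.943 rad/s².
(Equivalently α = (3g/(2L)) = 9.943 rad/s².)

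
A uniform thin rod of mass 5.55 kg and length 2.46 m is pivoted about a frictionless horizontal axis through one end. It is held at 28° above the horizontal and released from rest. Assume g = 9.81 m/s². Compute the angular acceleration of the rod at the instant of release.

About the pivot, I = (1/3)ML² = (1/3)(5.55)(2.46)² = 11.20 kg·m².
The weight acts at the center, a distance L/2 = 1.230 m from the pivot; τ = Mg(L/2) cos 28° = 59.13 N·m.
α = τ/I = 59.13/11.20 = 5.282 rad/s².

α ≈ 5.28 rad/s²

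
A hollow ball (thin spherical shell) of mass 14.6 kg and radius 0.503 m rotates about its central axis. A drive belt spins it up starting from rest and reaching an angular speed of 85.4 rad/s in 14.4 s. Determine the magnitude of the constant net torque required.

I = (2/3)MR² = (2/3)(14.6)(0.503)² = 2.463 kg·m².
α = Δω/Δt = (85.4 − 0)/14.4 = 5.931 rad/s².
τ = Iα = (2.463)(5.931) = 14.60 N·m.

τ ≈ 14.6 N·m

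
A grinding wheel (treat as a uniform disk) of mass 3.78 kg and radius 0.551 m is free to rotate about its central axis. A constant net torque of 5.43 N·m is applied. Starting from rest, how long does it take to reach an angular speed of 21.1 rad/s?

I = ½MR² = (1/2)(3.78)(0.551)² = 0.5738 kg·m².
α = τ/I = 5.43/0.5738 = 9.463 rad/s².
ω = αt ⇒ t = ω/α = 21.1/9.463 = 2.230 s.

t ≈ 2.23 s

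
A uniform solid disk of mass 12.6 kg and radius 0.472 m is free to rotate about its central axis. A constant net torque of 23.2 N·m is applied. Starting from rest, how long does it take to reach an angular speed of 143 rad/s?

I = ½MR² = (1/2)(12.6)(0.472)² = 1.404 kg·m².
α = τ/I = 23.2/1.404 = 16.53 rad/s².
ω = αt ⇒ t = ω/α = 143/16.53 = 8.651 s.

t ≈ 8.65 s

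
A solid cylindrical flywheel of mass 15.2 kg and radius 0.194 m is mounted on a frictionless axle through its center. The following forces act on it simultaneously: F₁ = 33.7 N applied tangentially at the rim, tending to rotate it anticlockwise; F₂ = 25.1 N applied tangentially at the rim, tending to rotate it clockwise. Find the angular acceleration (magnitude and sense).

I = ½MR² = (1/2)(15.2)(0.194)² = 0.2860 kg·m².
Taking anticlockwise as positive: τ₁ = +(33.7)(0.194) = +6.538 N·m; τ₂ = −(25.1)(0.194) = −4.869 N·m.
Net torque τ = 1.668 N·m.
α = τ/I = 1.668/0.2860 = 5.833 rad/s².

α ≈ 5.83 rad/s², anticlockwise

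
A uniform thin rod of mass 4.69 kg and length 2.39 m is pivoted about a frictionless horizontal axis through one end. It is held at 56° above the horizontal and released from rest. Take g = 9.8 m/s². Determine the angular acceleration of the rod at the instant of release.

α ≈ 3.44 rad/s²

About the pivot, I = (1/3)ML² = (1/3)(4.69)(2.39)² = 8.930 kg·m².
The weight acts at the center, a distance L/2 = 1.195 m from the pivot; τ = Mg(L/2) cos 56° = 30.71 N·m.
α = τ/I = 30.71/8.930 = 3.439 rad/s².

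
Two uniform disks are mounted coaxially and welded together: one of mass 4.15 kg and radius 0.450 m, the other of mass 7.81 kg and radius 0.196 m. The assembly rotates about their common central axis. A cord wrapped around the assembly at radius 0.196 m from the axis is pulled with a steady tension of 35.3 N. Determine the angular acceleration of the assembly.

I = ½M₁R₁² + ½M₂R₂² = ½(4.15)(0.450)² + ½(7.81)(0.196)² = 0.5702 kg·m².
τ = F r = (35.3)(0.196) = 6.919 N·m.
α = τ/I = 6.919/0.5702 = 12.13 rad/s².

α ≈ 12.1 rad/s²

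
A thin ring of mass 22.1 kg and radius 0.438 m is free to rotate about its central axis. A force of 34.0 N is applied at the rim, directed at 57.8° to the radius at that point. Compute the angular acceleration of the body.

α ≈ 2.97 rad/s²

I = MR² = (22.1)(0.438)² = 4.240 kg·m².
Only the tangential component produces torque: τ = F R sinθ = (34.0)(0.438) sin 57.8° = 12.60 N·m.
From τ = Iα: α = 12.60/4.240 = 2.972 rad/s².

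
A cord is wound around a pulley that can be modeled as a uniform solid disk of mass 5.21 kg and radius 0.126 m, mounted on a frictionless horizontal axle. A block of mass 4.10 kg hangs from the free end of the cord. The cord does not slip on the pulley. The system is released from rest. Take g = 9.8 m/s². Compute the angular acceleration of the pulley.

α ≈ 47.6 rad/s²

I = ½MR² = (1/2)(5.21)(0.126)² = 0.04136 kg·m².
Block: mg − T = ma. Pulley: TR = Iα. No-slip: a = αR, so T = (I/R²)a = 2.605·a.
Then mg = (m + 2.605)a, so a = (4.10)(9.8)/(4.10 + 2.605) = 5.993 m/s².
α = a/R = 5.993/0.126 = 47.56 rad/s².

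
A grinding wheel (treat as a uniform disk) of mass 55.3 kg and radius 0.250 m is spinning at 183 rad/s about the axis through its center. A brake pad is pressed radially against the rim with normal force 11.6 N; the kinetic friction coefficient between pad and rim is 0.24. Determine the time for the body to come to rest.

t ≈ 454 s

I = ½MR² = (1/2)(55.3)(0.250)² = 1.728 kg·m².
Friction force f = μN = (0.24)(11.6) = 2.784 N at the rim; torque magnitude τ = fR = 0.6960 N·m, opposing ω.
|α| = τ/I = 0.6960/1.728 = 0.4027 rad/s² (deceleration).
0 = ω₀ − |α|t ⇒ t = ω₀/|α| = 183/0.4027 = 454.4 s.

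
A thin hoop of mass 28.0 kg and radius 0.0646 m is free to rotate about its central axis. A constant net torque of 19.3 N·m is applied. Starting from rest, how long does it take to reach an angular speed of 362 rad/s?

t ≈ 2.19 s

I = MR² = (28.0)(0.0646)² = 0.1168 kg·m².
α = τ/I = 19.3/0.1168 = 165.2 rad/s².
ω = αt ⇒ t = ω/α = 362/165.2 = 2.192 s.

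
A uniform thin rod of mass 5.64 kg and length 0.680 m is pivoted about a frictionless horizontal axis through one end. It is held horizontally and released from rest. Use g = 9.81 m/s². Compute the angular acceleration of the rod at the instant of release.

α ≈ 21.6 rad/s²

About the pivot, I = (1/3)ML² = (1/3)(5.64)(0.680)² = 0.8693 kg·m².
The weight acts at the center, a distance L/2 = 0.3400 m from the pivot; τ = Mg(L/2) = 18.81 N·m.
α = τ/I = 18.81/0.8693 = 21.64 rad/s².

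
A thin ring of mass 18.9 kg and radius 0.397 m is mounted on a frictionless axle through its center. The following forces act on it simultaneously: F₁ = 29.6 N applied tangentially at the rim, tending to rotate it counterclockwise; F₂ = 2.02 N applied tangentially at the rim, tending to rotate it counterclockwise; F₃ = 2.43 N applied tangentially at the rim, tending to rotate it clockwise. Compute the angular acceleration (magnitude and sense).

I = MR² = (18.9)(0.397)² = 2.979 kg·m².
Taking counterclockwise as positive: τ₁ = +(29.6)(0.397) = +11.75 N·m; τ₂ = +(2.02)(0.397) = +0.8019 N·m; τ₃ = −(2.43)(0.397) = −0.9647 N·m.
Net torque τ = 11.59 N·m.
α = τ/I = 11.59/2.979 = 3.890 rad/s².

α ≈ 3.89 rad/s², counterclockwise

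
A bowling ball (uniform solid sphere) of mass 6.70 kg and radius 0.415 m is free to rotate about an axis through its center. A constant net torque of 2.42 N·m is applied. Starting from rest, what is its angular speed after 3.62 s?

ω ≈ 19.0 rad/s

I = (2/5)MR² = (2/5)(6.70)(0.415)² = 0.4616 kg·m².
α = τ/I = 2.42/0.4616 = 5.243 rad/s².
ω = ω₀ + αt = 0 + (5.243)(3.62) = 18.98 rad/s.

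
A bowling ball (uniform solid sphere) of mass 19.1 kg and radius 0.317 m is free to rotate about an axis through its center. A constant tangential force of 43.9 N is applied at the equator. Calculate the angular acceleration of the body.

I = (2/5)MR² = (2/5)(19.1)(0.317)² = 0.7677 kg·m².
τ = F R = (43.9)(0.317) = 13.92 N·m.
From τ = Iα: α = 13.92/0.7677 = 18.13 rad/s².

α ≈ 18.1 rad/s²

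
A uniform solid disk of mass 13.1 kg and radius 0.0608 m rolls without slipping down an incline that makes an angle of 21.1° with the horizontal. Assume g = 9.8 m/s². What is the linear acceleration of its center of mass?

Translation along the incline: Mg sinθ − f = Ma.
Rotation about the center: fR = Iα with I = ½MR². No-slip gives a = αR, so f = (I/R²)a = (1/2)M a.
Substituting: Mg sinθ = (1 + 0.5000)Ma, so a = g sinθ/(1 + 0.5000) = (9.8) sin 21.1° / 1.500 = 2.352 m/s².

a ≈ 2.35 m/s²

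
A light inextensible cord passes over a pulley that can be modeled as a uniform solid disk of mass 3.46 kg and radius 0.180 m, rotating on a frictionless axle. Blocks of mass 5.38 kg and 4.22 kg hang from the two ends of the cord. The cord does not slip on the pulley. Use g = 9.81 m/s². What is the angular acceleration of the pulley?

α ≈ 5.58 rad/s²

I = ½MR² = (1/2)(3.46)(0.180)² = 0.05605 kg·m².
Heavier block: m₁g − T₁ = m₁a. Lighter block: T₂ − m₂g = m₂a.
Pulley: (T₁ − T₂)R = Iα = I(a/R), so T₁ − T₂ = (I/R²)a = (1/2)M_p a = 1.730·a.
Adding the three: (m₁ − m₂)g = (m₁ + m₂ + 1.730)a, so a = (5.38 − 4.22)(9.81)/(5.38 + 4.22 + 1.730) = 1.004 m/s².
α = a/R = 1.004/0.180 = 5.580 rad/s².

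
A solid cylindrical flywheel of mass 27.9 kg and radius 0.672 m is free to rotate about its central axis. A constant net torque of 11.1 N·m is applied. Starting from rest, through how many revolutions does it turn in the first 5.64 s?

≈ 4.46 revolutions

I = ½MR² = (1/2)(27.9)(0.672)² = 6.300 kg·m².
α = τ/I = 11.1/6.300 = 1.762 rad/s².
θ = ½αt² = ½(1.762)(5.64)² = 28.02 rad.
Revolutions = θ/(2π) = 4.460.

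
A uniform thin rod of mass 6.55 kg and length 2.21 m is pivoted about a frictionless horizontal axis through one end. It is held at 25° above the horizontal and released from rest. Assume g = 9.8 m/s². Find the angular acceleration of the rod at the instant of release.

α ≈ 6.03 rad/s²

About the pivot, I = (1/3)ML² = (1/3)(6.55)(2.21)² = 10.66 kg·m².
The weight acts at the center, a distance L/2 = 1.105 m from the pivot; τ = Mg(L/2) cos 25° = 64.28 N·m.
α = τ/I = 64.28/10.66 = 6.028 rad/s².
(Equivalently α = (3g/(2L)) cos 25° = 6.028 rad/s².)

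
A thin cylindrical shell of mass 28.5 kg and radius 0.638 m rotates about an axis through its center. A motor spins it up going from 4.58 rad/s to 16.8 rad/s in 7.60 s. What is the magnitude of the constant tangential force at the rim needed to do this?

I = MR² = (28.5)(0.638)² = 11.60 kg·m².
α = Δω/Δt = (16.8 − 4.58)/7.60 = 1.608 rad/s².
The required torque is τ = Iα = (11.60)(1.608) = 18.65 N·m.
A tangential force at the rim gives τ = FR, so F = τ/R = 18.65/0.638 = 29.24 N.

F ≈ 29.2 N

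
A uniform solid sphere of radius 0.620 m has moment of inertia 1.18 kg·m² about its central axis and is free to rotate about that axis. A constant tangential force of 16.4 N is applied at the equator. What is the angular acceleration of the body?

α ≈ 8.62 rad/s²

τ = F R = (16.4)(0.620) = 10.17 N·m.
Newton's second law for rotation, τ = Iα, gives α = τ/I = 10.17/1.180 = 8.617 rad/s².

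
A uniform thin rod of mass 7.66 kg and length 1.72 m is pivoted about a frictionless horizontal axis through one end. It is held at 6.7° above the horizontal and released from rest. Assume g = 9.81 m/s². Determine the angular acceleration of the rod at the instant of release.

α ≈ 8.50 rad/s²

About the pivot, I = (1/3)ML² = (1/3)(7.66)(1.72)² = 7.554 kg·m².
The weight acts at the center, a distance L/2 = 0.8600 m from the pivot; τ = Mg(L/2) cos 6.7° = 64.18 N·m.
α = τ/I = 64.18/7.554 = 8.497 rad/s².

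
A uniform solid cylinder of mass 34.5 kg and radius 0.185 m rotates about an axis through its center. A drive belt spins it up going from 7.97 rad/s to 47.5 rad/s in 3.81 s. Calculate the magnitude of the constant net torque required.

τ ≈ 6.13 N·m

I = ½MR² = (1/2)(34.5)(0.185)² = 0.5904 kg·m².
α = Δω/Δt = (47.5 − 7.97)/3.81 = 10.38 rad/s².
τ = Iα = (0.5904)(10.38) = 6.125 N·m.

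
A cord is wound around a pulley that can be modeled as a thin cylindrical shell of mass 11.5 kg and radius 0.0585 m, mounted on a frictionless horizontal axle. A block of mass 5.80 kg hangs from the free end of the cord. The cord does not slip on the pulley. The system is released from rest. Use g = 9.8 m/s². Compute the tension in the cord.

I = MR² = (11.5)(0.0585)² = 0.03936 kg·m².
Block: mg − T = ma. Pulley: TR = Iα. No-slip: a = αR, so T = (I/R²)a = 11.50·a.
Then mg = (m + 11.50)a, so a = (5.80)(9.8)/(5.80 + 11.50) = 3.286 m/s².
T = 11.50·a = 37.78 N.

T ≈ 37.8 N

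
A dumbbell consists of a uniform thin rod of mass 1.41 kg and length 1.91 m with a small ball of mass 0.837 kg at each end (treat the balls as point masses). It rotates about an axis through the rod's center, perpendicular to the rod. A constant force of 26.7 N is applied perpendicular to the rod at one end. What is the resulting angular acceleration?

I_rod = (1/12)ML² = (1/12)(1.41)(1.91)² = 0.4287 kg·m².
I_balls = 2·m·(L/2)² = 2(0.837)(0.9550)² = 1.527 kg·m².
Total I = 1.955 kg·m².
τ = F·(L/2) = (26.7)(0.955) = 25.50 N·m.
α = τ/I = 25.50/1.955 = 13.04 rad/s².

α ≈ 13.0 rad/s²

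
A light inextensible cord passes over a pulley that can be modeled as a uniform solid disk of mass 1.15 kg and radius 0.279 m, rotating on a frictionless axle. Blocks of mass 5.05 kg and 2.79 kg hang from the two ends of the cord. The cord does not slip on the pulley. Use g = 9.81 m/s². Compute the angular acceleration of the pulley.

I = ½MR² = (1/2)(1.15)(0.279)² = 0.04476 kg·m².
Heavier block: m₁g − T₁ = m₁a. Lighter block: T₂ − m₂g = m₂a.
Pulley: (T₁ − T₂)R = Iα = I(a/R), so T₁ − T₂ = (I/R²)a = (1/2)M_p a = 0.5750·a.
Adding the three: (m₁ − m₂)g = (m₁ + m₂ + 0.5750)a, so a = (5.05 − 2.79)(9.81)/(5.05 + 2.79 + 0.5750) = 2.635 m/s².
α = a/R = 2.635/0.279 = 9.443 rad/s².

α ≈ 9.44 rad/s²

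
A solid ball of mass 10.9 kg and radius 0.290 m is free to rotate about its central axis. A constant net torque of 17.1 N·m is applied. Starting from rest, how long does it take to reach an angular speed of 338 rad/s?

I = (2/5)MR² = (2/5)(10.9)(0.290)² = 0.3667 kg·m².
α = τ/I = 17.1/0.3667 = 46.64 rad/s².
ω = αt ⇒ t = ω/α = 338/46.64 = 7.248 s.

t ≈ 7.25 s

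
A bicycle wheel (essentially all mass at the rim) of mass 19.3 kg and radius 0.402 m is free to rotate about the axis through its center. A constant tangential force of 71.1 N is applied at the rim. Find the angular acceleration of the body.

α ≈ 9.16 rad/s²

I = MR² = (19.3)(0.402)² = 3.119 kg·m².
τ = F R = (71.1)(0.402) = 28.58 N·m.
Newton's second law for rotation, τ = Iα, gives α = τ/I = 28.58/3.119 = 9.164 rad/s².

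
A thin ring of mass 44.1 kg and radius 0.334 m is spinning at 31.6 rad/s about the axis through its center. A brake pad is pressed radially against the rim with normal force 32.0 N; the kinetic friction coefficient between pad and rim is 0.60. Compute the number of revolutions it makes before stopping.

I = MR² = (44.1)(0.334)² = 4.920 kg·m².
Friction force f = μN = (0.60)(32.0) = 19.20 N at the rim; torque magnitude τ = fR = 6.413 N·m, opposing ω.
|α| = τ/I = 6.413/4.920 = 1.304 rad/s² (deceleration).
ω² = ω₀² − 2|α|θ with ω = 0 ⇒ θ = ω₀²/(2|α|) = 383.0 rad = 60.96 rev.

≈ 61.0 revolutions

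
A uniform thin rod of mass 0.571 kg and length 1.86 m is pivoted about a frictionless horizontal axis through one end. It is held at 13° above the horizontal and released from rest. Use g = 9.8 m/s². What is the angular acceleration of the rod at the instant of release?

α ≈ 7.70 rad/s²

About the pivot, I = (1/3)ML² = (1/3)(0.571)(1.86)² = 0.6585 kg·m².
The weight acts at the center, a distance L/2 = 0.9300 m from the pivot; τ = Mg(L/2) cos 13° = 5.071 N·m.
α = τ/I = 5.071/0.6585 = 7.701 rad/s².
(Equivalently α = (3g/(2L)) cos 13° = 7.701 rad/s².)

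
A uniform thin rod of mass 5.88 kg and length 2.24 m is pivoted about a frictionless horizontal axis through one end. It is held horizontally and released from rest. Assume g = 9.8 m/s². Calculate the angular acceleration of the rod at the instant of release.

About the pivot, I = (1/3)ML² = (1/3)(5.88)(2.24)² = 9.834 kg·m².
The weight acts at the center, a distance L/2 = 1.120 m from the pivot; τ = Mg(L/2) = 64.54 N·m.
α = τ/I = 64.54/9.834 = 6.562 rad/s².

α ≈ 6.56 rad/s²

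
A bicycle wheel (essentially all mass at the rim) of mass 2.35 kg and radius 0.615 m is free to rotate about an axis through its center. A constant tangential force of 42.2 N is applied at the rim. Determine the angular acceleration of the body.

α ≈ 29.2 rad/s²

I = MR² = (2.35)(0.615)² = 0.8888 kg·m².
τ = F R = (42.2)(0.615) = 25.95 N·m.
From τ = Iα: α = 25.95/0.8888 = 29.20 rad/s².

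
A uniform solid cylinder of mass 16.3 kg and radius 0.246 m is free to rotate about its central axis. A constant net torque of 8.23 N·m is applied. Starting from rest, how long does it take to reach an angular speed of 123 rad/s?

t ≈ 7.37 s

I = ½MR² = (1/2)(16.3)(0.246)² = 0.4932 kg·m².
α = τ/I = 8.23/0.4932 = 16.69 rad/s².
ω = αt ⇒ t = ω/α = 123/16.69 = 7.371 s.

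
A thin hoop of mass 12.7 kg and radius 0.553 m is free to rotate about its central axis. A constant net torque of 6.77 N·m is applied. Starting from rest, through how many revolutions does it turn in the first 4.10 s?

I = MR² = (12.7)(0.553)² = 3.884 kg·m².
α = τ/I = 6.77/3.884 = 1.743 rad/s².
θ = ½αt² = ½(1.743)(4.10)² = 14.65 rad.
Revolutions = θ/(2π) = 2.332.

≈ 2.33 revolutions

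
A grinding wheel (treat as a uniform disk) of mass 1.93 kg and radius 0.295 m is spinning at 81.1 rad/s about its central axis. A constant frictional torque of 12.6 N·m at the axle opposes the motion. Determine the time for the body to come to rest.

t ≈ 0.541 s

I = ½MR² = (1/2)(1.93)(0.295)² = 0.08398 kg·m².
The net torque has magnitude 12.6 N·m, opposing ω.
|α| = τ/I = 12.60/0.08398 = 150.0 rad/s² (deceleration).
0 = ω₀ − |α|t ⇒ t = ω₀/|α| = 81.1/150.0 = 0.5405 s.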